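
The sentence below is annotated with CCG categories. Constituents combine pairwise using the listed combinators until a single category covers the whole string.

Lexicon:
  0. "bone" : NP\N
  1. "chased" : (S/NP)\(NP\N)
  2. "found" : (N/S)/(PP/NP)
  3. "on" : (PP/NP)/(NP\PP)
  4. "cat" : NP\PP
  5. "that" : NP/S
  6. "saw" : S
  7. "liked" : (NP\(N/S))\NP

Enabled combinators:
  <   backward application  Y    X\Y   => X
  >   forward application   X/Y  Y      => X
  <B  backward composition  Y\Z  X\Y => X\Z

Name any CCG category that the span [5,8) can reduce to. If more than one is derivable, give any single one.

[0,8] S   >
  [0,2] S/NP   <
    [0,1] "bone" : NP\N
    [1,2] "chased" : (S/NP)\(NP\N)
  [2,8] NP   <
    [2,5] N/S   >
      [2,3] "found" : (N/S)/(PP/NP)
      [3,5] PP/NP   >
        [3,4] "on" : (PP/NP)/(NP\PP)
        [4,5] "cat" : NP\PP
    [5,8] NP\(N/S)   <
      [5,7] NP   >
        [5,6] "that" : NP/S
        [6,7] "saw" : S
      [7,8] "liked" : (NP\(N/S))\NP

NP\(N/S)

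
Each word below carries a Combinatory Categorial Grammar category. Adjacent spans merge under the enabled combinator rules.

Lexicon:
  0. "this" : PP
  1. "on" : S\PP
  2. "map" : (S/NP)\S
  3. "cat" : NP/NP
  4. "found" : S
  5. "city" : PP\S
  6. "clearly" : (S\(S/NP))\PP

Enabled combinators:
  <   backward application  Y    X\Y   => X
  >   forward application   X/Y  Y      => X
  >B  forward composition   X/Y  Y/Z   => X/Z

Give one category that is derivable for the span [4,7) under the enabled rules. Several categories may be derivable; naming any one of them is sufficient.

[0,7] S   <
  [0,4] S/NP   >B
    [0,3] S/NP   <
      [0,2] S   <
        [0,1] "this" : PP
        [1,2] "on" : S\PP
      [2,3] "map" : (S/NP)\S
    [3,4] "cat" : NP/NP
  [4,7] S\(S/NP)   <
    [4,6] PP   <
      [4,5] "found" : S
      [5,6] "city" : PP\S
    [6,7] "clearly" : (S\(S/NP))\PP

S\(S/NP)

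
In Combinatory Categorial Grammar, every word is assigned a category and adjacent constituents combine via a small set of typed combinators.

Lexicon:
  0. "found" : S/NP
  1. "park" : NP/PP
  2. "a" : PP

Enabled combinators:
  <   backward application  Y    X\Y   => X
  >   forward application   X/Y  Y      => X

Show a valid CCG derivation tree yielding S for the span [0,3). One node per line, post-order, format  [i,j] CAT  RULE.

[0,1] S/NP  lex  "found"
[1,2] NP/PP  lex  "park"
[2,3] PP  lex  "a"
[1,3] NP  >  k=2
[0,3] S  >  k=1

[0,3] S   >
  [0,1] "found" : S/NP
  [1,3] NP   >
    [1,2] "park" : NP/PP
    [2,3] "a" : PP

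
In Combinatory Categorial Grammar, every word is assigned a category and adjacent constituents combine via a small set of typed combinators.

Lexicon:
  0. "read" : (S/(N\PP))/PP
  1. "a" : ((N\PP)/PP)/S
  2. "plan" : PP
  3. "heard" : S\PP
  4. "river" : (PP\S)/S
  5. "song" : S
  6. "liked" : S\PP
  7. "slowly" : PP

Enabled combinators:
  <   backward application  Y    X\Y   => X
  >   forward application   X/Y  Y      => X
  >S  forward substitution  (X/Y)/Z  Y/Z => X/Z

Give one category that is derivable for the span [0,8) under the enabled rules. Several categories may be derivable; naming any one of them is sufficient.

[0,8] S   >
  [0,7] S/PP   >S
    [0,1] "read" : (S/(N\PP))/PP
    [1,7] (N\PP)/PP   >
      [1,2] "a" : ((N\PP)/PP)/S
      [2,7] S   <
        [2,6] PP   <
          [2,4] S   <
            [2,3] "plan" : PP
            [3,4] "heard" : S\PP
          [4,6] PP\S   >
            [4,5] "river" : (PP\S)/S
            [5,6] "song" : S
        [6,7] "liked" : S\PP
  [7,8] "slowly" : PP

S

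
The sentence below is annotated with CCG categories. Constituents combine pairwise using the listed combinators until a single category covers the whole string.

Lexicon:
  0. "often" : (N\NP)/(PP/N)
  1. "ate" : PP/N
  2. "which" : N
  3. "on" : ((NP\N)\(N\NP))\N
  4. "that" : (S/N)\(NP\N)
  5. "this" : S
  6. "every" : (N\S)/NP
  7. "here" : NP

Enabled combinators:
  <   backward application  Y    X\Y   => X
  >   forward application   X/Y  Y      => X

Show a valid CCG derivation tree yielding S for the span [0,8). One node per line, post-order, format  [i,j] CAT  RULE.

[0,1] (N\NP)/(PP/N)  lex  "often"
[1,2] PP/N  lex  "ate"
[0,2] N\NP  >  k=1
[2,3] N  lex  "which"
[3,4] ((NP\N)\(N\NP))\N  lex  "on"
[2,4] (NP\N)\(N\NP)  <  k=3
[0,4] NP\N  <  k=2
[4,5] (S/N)\(NP\N)  lex  "that"
[0,5] S/N  <  k=4
[5,6] S  lex  "this"
[6,7] (N\S)/NP  lex  "every"
[7,8] NP  lex  "here"
[6,8] N\S  >  k=7
[5,8] N  <  k=6
[0,8] S  >  k=5

[0,8] S   >
  [0,5] S/N   <
    [0,4] NP\N   <
      [0,2] N\NP   >
        [0,1] "often" : (N\NP)/(PP/N)
        [1,2] "ate" : PP/N
      [2,4] (NP\N)\(N\NP)   <
        [2,3] "which" : N
        [3,4] "on" : ((NP\N)\(N\NP))\N
    [4,5] "that" : (S/N)\(NP\N)
  [5,8] N   <
    [5,6] "this" : S
    [6,8] N\S   >
      [6,7] "every" : (N\S)/NP
      [7,8] "here" : NP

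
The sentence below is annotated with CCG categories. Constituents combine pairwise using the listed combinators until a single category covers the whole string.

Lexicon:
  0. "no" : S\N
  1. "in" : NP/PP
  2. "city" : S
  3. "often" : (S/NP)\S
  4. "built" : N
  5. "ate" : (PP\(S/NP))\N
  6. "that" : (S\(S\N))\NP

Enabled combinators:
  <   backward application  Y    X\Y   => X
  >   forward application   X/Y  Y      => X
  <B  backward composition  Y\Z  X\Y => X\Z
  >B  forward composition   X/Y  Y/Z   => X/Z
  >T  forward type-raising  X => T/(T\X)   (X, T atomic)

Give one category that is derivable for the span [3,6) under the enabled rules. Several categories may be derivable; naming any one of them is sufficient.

[0,7] S   <
  [0,1] "no" : S\N
  [1,7] S\(S\N)   <
    [1,6] NP   >
      [1,2] "in" : NP/PP
      [2,6] PP   <
        [2,3] "city" : S
        [3,6] PP\S   <B
          [3,4] "often" : (S/NP)\S
          [4,6] PP\(S/NP)   <
            [4,5] "built" : N
            [5,6] "ate" : (PP\(S/NP))\N
    [6,7] "that" : (S\(S\N))\NP

PP\S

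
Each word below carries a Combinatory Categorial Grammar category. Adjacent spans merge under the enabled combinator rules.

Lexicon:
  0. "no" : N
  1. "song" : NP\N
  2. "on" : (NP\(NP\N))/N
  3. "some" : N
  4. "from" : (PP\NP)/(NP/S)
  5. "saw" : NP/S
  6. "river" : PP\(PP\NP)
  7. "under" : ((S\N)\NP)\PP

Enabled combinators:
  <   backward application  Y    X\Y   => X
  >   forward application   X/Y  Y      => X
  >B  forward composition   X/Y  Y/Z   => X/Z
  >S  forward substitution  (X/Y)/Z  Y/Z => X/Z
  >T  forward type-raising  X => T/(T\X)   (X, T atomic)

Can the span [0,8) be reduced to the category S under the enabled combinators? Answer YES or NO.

YES

[0,8] S   <
  [0,1] "no" : N
  [1,8] S\N   <
    [1,4] NP   <
      [1,2] "song" : NP\N
      [2,4] NP\(NP\N)   >
        [2,3] "on" : (NP\(NP\N))/N
        [3,4] "some" : N
    [4,8] (S\N)\NP   <
      [4,7] PP   <
        [4,6] PP\NP   >
          [4,5] "from" : (PP\NP)/(NP/S)
          [5,6] "saw" : NP/S
        [6,7] "river" : PP\(PP\NP)
      [7,8] "under" : ((S\N)\NP)\PP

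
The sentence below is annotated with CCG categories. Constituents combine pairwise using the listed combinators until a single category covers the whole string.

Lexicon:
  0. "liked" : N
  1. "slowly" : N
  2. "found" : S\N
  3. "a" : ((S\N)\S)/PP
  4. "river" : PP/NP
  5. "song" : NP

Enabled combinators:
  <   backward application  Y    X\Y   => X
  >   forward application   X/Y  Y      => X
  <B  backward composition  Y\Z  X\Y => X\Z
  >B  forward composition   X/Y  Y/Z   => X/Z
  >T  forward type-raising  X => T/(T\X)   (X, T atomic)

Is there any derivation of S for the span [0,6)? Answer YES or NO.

YES

[0,6] S   <
  [0,1] "liked" : N
  [1,6] S\N   <
    [1,3] S   <
      [1,2] "slowly" : N
      [2,3] "found" : S\N
    [3,6] (S\N)\S   >
      [3,4] "a" : ((S\N)\S)/PP
      [4,6] PP   >
        [4,5] "river" : PP/NP
        [5,6] "song" : NP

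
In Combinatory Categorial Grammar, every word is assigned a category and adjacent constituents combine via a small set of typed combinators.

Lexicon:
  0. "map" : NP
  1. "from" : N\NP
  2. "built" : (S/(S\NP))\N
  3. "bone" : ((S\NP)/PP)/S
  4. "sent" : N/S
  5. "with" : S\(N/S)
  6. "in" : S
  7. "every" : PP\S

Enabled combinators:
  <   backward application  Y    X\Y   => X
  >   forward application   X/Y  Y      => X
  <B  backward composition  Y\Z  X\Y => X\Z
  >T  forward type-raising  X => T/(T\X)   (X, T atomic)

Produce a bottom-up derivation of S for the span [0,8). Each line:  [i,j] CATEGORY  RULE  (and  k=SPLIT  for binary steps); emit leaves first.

[0,1] NP  lex  "map"
[0,1] N/(N\NP)  >T
[1,2] N\NP  lex  "from"
[0,2] N  >  k=1
[2,3] (S/(S\NP))\N  lex  "built"
[0,3] S/(S\NP)  <  k=2
[3,4] ((S\NP)/PP)/S  lex  "bone"
[4,5] N/S  lex  "sent"
[5,6] S\(N/S)  lex  "with"
[4,6] S  <  k=5
[3,6] (S\NP)/PP  >  k=4
[6,7] S  lex  "in"
[7,8] PP\S  lex  "every"
[6,8] PP  <  k=7
[3,8] S\NP  >  k=6
[0,8] S  >  k=3

[0,8] S   >
  [0,3] S/(S\NP)   <
    [0,2] N   >
      [0,1] N/(N\NP)   >T
        [0,1] "map" : NP
      [1,2] "from" : N\NP
    [2,3] "built" : (S/(S\NP))\N
  [3,8] S\NP   >
    [3,6] (S\NP)/PP   >
      [3,4] "bone" : ((S\NP)/PP)/S
      [4,6] S   <
        [4,5] "sent" : N/S
        [5,6] "with" : S\(N/S)
    [6,8] PP   <
      [6,7] "in" : S
      [7,8] "every" : PP\S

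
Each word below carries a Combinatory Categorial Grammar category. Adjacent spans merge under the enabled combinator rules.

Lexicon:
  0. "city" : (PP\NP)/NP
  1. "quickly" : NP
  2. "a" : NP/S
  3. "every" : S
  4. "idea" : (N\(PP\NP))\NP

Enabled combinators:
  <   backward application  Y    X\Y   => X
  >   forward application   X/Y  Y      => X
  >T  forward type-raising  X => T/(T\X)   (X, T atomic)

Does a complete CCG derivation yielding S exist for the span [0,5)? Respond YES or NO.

NO

(PP\NP)/NP NP NP/S S (N\(PP\NP))\NP
CKY chart[0,5] = {N, N/(N\N), NP/(NP\N), PP/(PP\N), S/(S\N)}; S ∉ chart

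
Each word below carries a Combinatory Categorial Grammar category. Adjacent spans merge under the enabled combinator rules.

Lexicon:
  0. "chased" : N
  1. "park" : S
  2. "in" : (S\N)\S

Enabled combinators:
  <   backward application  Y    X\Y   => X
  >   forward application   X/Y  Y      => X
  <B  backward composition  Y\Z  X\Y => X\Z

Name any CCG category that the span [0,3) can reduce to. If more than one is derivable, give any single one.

S

[0,3] S   <
  [0,1] "chased" : N
  [1,3] S\N   <
    [1,2] "park" : S
    [2,3] "in" : (S\N)\S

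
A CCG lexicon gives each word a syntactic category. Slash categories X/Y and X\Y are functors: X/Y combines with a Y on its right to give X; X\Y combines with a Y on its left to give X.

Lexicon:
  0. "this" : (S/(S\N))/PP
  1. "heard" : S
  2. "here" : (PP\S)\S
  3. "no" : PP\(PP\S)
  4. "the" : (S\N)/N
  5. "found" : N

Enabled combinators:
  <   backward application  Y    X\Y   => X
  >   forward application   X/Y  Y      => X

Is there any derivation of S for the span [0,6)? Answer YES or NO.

[0,6] S   >
  [0,4] S/(S\N)   >
    [0,1] "this" : (S/(S\N))/PP
    [1,4] PP   <
      [1,3] PP\S   <
        [1,2] "heard" : S
        [2,3] "here" : (PP\S)\S
      [3,4] "no" : PP\(PP\S)
  [4,6] S\N   >
    [4,5] "the" : (S\N)/N
    [5,6] "found" : N

YES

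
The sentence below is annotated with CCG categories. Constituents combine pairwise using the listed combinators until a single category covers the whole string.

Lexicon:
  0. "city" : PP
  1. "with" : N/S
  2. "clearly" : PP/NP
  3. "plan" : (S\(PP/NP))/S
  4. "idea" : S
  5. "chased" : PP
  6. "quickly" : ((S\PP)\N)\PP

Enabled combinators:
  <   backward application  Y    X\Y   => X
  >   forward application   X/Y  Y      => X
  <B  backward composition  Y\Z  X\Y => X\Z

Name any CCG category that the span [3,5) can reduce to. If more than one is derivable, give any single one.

[0,7] S   <
  [0,1] "city" : PP
  [1,7] S\PP   <
    [1,5] N   >
      [1,2] "with" : N/S
      [2,5] S   <
        [2,3] "clearly" : PP/NP
        [3,5] S\(PP/NP)   >
          [3,4] "plan" : (S\(PP/NP))/S
          [4,5] "idea" : S
    [5,7] (S\PP)\N   <
      [5,6] "chased" : PP
      [6,7] "quickly" : ((S\PP)\N)\PP

S\(PP/NP)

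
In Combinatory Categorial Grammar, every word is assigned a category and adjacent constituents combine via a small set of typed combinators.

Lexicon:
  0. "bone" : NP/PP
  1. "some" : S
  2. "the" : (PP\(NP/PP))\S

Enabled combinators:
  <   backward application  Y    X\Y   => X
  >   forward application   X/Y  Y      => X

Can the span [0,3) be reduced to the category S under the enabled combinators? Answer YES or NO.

NP/PP S (PP\(NP/PP))\S
CKY chart[0,3] = {PP}; S ∉ chart

NO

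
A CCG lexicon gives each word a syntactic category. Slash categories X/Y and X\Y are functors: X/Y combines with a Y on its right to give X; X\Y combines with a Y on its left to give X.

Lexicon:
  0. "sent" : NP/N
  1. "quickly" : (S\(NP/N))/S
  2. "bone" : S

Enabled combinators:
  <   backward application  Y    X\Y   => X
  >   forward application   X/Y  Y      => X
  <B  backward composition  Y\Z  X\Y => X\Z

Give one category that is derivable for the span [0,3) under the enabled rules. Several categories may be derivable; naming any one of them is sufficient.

[0,3] S   <
  [0,1] "sent" : NP/N
  [1,3] S\(NP/N)   >
    [1,2] "quickly" : (S\(NP/N))/S
    [2,3] "bone" : S

S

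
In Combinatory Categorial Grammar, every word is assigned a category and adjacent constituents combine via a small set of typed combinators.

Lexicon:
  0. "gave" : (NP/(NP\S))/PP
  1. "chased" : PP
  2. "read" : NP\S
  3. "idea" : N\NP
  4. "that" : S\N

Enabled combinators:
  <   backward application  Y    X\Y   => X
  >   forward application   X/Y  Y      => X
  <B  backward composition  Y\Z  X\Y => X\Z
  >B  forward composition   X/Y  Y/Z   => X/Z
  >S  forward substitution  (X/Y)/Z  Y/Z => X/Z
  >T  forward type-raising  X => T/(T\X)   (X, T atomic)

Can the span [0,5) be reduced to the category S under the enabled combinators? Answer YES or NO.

YES

[0,5] S   <
  [0,4] N   <
    [0,3] NP   >
      [0,2] NP/(NP\S)   >
        [0,1] "gave" : (NP/(NP\S))/PP
        [1,2] "chased" : PP
      [2,3] "read" : NP\S
    [3,4] "idea" : N\NP
  [4,5] "that" : S\N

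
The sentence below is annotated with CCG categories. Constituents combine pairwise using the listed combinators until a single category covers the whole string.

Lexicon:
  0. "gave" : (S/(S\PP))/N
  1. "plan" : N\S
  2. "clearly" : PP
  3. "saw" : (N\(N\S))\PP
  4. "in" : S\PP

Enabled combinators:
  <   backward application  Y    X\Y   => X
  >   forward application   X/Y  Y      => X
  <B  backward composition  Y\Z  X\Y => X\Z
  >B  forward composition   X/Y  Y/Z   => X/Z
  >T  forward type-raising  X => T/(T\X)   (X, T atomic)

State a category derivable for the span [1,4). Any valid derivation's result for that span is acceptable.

[0,5] S   >
  [0,4] S/(S\PP)   >
    [0,1] "gave" : (S/(S\PP))/N
    [1,4] N   <
      [1,2] "plan" : N\S
      [2,4] N\(N\S)   <
        [2,3] "clearly" : PP
        [3,4] "saw" : (N\(N\S))\PP
  [4,5] "in" : S\PP

N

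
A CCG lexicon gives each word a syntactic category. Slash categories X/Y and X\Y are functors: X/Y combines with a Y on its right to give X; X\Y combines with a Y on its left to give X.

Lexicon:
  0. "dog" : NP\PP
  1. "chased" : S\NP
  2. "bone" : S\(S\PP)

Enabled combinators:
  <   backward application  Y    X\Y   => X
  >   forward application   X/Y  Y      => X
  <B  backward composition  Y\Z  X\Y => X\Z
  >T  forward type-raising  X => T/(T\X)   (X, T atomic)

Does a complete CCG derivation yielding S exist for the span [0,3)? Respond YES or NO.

[0,3] S   <
  [0,2] S\PP   <B
    [0,1] "dog" : NP\PP
    [1,2] "chased" : S\NP
  [2,3] "bone" : S\(S\PP)

YES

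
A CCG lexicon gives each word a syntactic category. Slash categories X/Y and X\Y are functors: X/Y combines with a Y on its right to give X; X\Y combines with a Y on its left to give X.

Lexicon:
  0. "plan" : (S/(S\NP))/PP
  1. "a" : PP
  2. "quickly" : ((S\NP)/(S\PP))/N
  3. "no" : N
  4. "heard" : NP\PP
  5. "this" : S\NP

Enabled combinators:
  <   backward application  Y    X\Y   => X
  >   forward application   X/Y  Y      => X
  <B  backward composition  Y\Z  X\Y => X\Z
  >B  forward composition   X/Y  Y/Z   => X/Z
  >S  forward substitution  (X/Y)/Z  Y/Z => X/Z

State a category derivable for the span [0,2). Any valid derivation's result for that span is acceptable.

[0,6] S   >
  [0,2] S/(S\NP)   >
    [0,1] "plan" : (S/(S\NP))/PP
    [1,2] "a" : PP
  [2,6] S\NP   >
    [2,4] (S\NP)/(S\PP)   >
      [2,3] "quickly" : ((S\NP)/(S\PP))/N
      [3,4] "no" : N
    [4,6] S\PP   <B
      [4,5] "heard" : NP\PP
      [5,6] "this" : S\NP

S/(S\NP)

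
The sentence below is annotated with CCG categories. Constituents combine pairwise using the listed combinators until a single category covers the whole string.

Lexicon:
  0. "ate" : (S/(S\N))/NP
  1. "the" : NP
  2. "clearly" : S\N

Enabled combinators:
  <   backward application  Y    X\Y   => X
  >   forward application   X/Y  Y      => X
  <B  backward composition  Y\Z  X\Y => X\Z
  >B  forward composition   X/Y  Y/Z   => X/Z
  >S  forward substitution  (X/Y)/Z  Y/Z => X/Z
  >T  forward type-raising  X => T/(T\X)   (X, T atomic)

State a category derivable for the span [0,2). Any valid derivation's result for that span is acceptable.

[0,3] S   >
  [0,2] S/(S\N)   >
    [0,1] "ate" : (S/(S\N))/NP
    [1,2] "the" : NP
  [2,3] "clearly" : S\N

S/(S\N)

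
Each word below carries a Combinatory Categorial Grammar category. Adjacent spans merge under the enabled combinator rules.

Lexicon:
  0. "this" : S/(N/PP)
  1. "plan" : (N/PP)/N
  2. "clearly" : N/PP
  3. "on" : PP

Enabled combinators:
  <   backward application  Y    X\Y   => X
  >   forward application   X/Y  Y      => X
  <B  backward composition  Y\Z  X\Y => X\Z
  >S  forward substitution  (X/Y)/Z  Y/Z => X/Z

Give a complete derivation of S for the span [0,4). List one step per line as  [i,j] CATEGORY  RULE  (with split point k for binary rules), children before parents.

[0,1] S/(N/PP)  lex  "this"
[1,2] (N/PP)/N  lex  "plan"
[2,3] N/PP  lex  "clearly"
[3,4] PP  lex  "on"
[2,4] N  >  k=3
[1,4] N/PP  >  k=2
[0,4] S  >  k=1

[0,4] S   >
  [0,1] "this" : S/(N/PP)
  [1,4] N/PP   >
    [1,2] "plan" : (N/PP)/N
    [2,4] N   >
      [2,3] "clearly" : N/PP
      [3,4] "on" : PP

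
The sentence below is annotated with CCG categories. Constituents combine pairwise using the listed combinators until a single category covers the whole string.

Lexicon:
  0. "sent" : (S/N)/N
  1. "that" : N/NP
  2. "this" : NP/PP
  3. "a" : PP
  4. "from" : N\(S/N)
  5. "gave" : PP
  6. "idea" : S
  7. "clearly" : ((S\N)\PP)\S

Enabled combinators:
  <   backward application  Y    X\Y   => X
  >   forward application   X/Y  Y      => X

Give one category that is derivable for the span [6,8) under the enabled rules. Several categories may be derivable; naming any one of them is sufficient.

(S\N)\PP

[0,8] S   <
  [0,5] N   <
    [0,4] S/N   >
      [0,1] "sent" : (S/N)/N
      [1,4] N   >
        [1,2] "that" : N/NP
        [2,4] NP   >
          [2,3] "this" : NP/PP
          [3,4] "a" : PP
    [4,5] "from" : N\(S/N)
  [5,8] S\N   <
    [5,6] "gave" : PP
    [6,8] (S\N)\PP   <
      [6,7] "idea" : S
      [7,8] "clearly" : ((S\N)\PP)\S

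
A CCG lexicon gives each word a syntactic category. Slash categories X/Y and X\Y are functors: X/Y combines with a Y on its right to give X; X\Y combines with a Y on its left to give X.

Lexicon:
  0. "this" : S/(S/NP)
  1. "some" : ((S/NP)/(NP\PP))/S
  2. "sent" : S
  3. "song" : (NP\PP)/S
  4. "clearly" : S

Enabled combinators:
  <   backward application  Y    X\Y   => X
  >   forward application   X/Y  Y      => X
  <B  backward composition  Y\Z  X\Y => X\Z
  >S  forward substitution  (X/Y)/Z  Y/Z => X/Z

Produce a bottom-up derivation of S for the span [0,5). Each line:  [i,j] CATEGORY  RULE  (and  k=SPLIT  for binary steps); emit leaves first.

[0,5] S   >
  [0,1] "this" : S/(S/NP)
  [1,5] S/NP   >
    [1,3] (S/NP)/(NP\PP)   >
      [1,2] "some" : ((S/NP)/(NP\PP))/S
      [2,3] "sent" : S
    [3,5] NP\PP   >
      [3,4] "song" : (NP\PP)/S
      [4,5] "clearly" : S

[0,1] S/(S/NP)  lex  "this"
[1,2] ((S/NP)/(NP\PP))/S  lex  "some"
[2,3] S  lex  "sent"
[1,3] (S/NP)/(NP\PP)  >  k=2
[3,4] (NP\PP)/S  lex  "song"
[4,5] S  lex  "clearly"
[3,5] NP\PP  >  k=4
[1,5] S/NP  >  k=3
[0,5] S  >  k=1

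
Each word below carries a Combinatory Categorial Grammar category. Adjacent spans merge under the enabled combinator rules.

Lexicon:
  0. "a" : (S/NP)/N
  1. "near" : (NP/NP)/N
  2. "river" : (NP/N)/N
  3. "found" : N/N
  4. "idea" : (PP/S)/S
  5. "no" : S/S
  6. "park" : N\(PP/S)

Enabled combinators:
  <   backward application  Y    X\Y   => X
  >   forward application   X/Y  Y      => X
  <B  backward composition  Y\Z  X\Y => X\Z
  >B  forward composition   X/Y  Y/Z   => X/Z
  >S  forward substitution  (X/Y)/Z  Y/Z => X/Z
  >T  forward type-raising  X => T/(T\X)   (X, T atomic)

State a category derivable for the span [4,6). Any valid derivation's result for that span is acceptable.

PP/S

[0,7] S   >
  [0,4] S/N   >S
    [0,1] "a" : (S/NP)/N
    [1,4] NP/N   >S
      [1,2] "near" : (NP/NP)/N
      [2,4] NP/N   >S
        [2,3] "river" : (NP/N)/N
        [3,4] "found" : N/N
  [4,7] N   <
    [4,6] PP/S   >S
      [4,5] "idea" : (PP/S)/S
      [5,6] "no" : S/S
    [6,7] "park" : N\(PP/S)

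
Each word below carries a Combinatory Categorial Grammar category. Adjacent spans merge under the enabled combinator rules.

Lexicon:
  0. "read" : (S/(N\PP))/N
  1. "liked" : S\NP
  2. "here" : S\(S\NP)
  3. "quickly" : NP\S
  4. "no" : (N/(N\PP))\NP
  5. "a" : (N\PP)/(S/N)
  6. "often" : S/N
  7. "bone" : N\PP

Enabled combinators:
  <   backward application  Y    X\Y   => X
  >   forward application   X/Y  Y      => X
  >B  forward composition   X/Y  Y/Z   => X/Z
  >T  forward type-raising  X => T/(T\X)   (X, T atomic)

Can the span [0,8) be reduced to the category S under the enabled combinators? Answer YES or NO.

[0,8] S   >
  [0,7] S/(N\PP)   >
    [0,1] "read" : (S/(N\PP))/N
    [1,7] N   >
      [1,5] N/(N\PP)   <
        [1,4] NP   <
          [1,3] S   <
            [1,2] "liked" : S\NP
            [2,3] "here" : S\(S\NP)
          [3,4] "quickly" : NP\S
        [4,5] "no" : (N/(N\PP))\NP
      [5,7] N\PP   >
        [5,6] "a" : (N\PP)/(S/N)
        [6,7] "often" : S/N
  [7,8] "bone" : N\PP

YES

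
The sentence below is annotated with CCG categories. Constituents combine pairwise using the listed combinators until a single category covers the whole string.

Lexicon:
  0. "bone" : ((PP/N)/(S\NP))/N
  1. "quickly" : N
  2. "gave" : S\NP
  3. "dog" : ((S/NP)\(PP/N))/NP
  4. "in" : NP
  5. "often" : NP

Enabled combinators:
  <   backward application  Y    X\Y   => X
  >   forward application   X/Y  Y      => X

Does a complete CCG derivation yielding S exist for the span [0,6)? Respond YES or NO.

[0,6] S   >
  [0,5] S/NP   <
    [0,3] PP/N   >
      [0,2] (PP/N)/(S\NP)   >
        [0,1] "bone" : ((PP/N)/(S\NP))/N
        [1,2] "quickly" : N
      [2,3] "gave" : S\NP
    [3,5] (S/NP)\(PP/N)   >
      [3,4] "dog" : ((S/NP)\(PP/N))/NP
      [4,5] "in" : NP
  [5,6] "often" : NP

YES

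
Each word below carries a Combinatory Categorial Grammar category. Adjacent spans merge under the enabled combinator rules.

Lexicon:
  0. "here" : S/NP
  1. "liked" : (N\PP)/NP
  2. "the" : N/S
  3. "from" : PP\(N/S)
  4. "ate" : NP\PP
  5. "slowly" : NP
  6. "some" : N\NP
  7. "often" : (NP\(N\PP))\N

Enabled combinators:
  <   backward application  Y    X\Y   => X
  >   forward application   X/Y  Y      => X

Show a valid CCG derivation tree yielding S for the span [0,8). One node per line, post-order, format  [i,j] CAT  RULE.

[0,1] S/NP  lex  "here"
[1,2] (N\PP)/NP  lex  "liked"
[2,3] N/S  lex  "the"
[3,4] PP\(N/S)  lex  "from"
[2,4] PP  <  k=3
[4,5] NP\PP  lex  "ate"
[2,5] NP  <  k=4
[1,5] N\PP  >  k=2
[5,6] NP  lex  "slowly"
[6,7] N\NP  lex  "some"
[5,7] N  <  k=6
[7,8] (NP\(N\PP))\N  lex  "often"
[5,8] NP\(N\PP)  <  k=7
[1,8] NP  <  k=5
[0,8] S  >  k=1

[0,8] S   >
  [0,1] "here" : S/NP
  [1,8] NP   <
    [1,5] N\PP   >
      [1,2] "liked" : (N\PP)/NP
      [2,5] NP   <
        [2,4] PP   <
          [2,3] "the" : N/S
          [3,4] "from" : PP\(N/S)
        [4,5] "ate" : NP\PP
    [5,8] NP\(N\PP)   <
      [5,7] N   <
        [5,6] "slowly" : NP
        [6,7] "some" : N\NP
      [7,8] "often" : (NP\(N\PP))\N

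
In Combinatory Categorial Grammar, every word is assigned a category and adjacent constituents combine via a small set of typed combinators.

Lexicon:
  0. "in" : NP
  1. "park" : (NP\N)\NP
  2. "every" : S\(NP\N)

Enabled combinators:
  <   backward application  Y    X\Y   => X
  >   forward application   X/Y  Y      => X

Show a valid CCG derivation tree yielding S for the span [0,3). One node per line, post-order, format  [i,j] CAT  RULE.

[0,3] S   <
  [0,2] NP\N   <
    [0,1] "in" : NP
    [1,2] "park" : (NP\N)\NP
  [2,3] "every" : S\(NP\N)

[0,1] NP  lex  "in"
[1,2] (NP\N)\NP  lex  "park"
[0,2] NP\N  <  k=1
[2,3] S\(NP\N)  lex  "every"
[0,3] S  <  k=2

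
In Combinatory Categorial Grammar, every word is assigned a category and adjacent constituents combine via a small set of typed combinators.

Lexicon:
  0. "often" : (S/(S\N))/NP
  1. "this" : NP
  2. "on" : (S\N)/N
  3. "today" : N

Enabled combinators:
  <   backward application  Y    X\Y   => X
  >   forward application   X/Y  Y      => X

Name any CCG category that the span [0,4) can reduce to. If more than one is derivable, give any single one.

S

[0,4] S   >
  [0,2] S/(S\N)   >
    [0,1] "often" : (S/(S\N))/NP
    [1,2] "this" : NP
  [2,4] S\N   >
    [2,3] "on" : (S\N)/N
    [3,4] "today" : N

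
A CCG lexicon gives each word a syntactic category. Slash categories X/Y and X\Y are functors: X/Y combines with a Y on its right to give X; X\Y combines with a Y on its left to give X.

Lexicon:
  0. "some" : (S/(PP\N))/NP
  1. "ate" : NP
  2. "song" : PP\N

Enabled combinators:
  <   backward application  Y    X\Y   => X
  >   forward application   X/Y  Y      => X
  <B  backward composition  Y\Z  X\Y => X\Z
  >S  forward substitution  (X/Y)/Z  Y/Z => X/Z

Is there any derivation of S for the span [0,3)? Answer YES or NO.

YES

[0,3] S   >
  [0,2] S/(PP\N)   >
    [0,1] "some" : (S/(PP\N))/NP
    [1,2] "ate" : NP
  [2,3] "song" : PP\N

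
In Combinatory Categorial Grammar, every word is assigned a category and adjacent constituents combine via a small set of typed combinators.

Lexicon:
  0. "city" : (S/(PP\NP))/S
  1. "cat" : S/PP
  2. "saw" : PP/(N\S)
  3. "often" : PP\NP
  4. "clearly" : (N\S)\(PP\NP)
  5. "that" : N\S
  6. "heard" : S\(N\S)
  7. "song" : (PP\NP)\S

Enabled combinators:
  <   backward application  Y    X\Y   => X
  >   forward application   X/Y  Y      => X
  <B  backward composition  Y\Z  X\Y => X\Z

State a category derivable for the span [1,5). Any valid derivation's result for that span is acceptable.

S

[0,8] S   >
  [0,5] S/(PP\NP)   >
    [0,1] "city" : (S/(PP\NP))/S
    [1,5] S   >
      [1,2] "cat" : S/PP
      [2,5] PP   >
        [2,3] "saw" : PP/(N\S)
        [3,5] N\S   <
          [3,4] "often" : PP\NP
          [4,5] "clearly" : (N\S)\(PP\NP)
  [5,8] PP\NP   <
    [5,7] S   <
      [5,6] "that" : N\S
      [6,7] "heard" : S\(N\S)
    [7,8] "song" : (PP\NP)\S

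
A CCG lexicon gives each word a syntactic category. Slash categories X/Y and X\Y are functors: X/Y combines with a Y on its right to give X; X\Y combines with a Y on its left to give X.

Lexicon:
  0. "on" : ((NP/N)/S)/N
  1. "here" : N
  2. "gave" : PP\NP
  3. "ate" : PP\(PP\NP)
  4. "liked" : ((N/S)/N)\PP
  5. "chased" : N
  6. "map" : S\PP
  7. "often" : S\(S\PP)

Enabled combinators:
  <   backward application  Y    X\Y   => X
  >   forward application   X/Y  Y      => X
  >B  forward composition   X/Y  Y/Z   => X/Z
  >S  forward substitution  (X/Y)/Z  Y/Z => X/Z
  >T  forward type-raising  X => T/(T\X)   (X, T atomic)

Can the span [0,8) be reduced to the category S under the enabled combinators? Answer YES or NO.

((NP/N)/S)/N N PP\NP PP\(PP\NP) ((N/S)/N)\PP N S\PP S\(S\PP)
CKY chart[0,8] = {(NP/N)/(S\N), N/(N\NP), NP, NP/(NP\NP), NP/(S\S), PP/(PP\NP), S/(S\NP)}; S ∉ chart

NO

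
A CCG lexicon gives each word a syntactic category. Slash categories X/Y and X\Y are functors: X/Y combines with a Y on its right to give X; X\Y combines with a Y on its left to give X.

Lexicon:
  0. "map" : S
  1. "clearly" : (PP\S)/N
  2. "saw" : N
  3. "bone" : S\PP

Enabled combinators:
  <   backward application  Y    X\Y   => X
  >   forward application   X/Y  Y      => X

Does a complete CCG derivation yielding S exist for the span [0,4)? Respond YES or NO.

YES

[0,4] S   <
  [0,3] PP   <
    [0,1] "map" : S
    [1,3] PP\S   >
      [1,2] "clearly" : (PP\S)/N
      [2,3] "saw" : N
  [3,4] "bone" : S\PP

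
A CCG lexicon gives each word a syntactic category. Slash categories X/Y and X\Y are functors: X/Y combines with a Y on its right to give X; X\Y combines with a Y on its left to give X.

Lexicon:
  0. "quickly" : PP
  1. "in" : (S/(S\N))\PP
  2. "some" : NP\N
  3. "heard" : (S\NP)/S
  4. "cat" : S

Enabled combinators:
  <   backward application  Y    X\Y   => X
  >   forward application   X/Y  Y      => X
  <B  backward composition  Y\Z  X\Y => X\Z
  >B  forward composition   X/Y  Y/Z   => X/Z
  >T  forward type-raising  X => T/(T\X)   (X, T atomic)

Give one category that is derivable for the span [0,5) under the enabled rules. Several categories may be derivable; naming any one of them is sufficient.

S

[0,5] S   >
  [0,2] S/(S\N)   <
    [0,1] "quickly" : PP
    [1,2] "in" : (S/(S\N))\PP
  [2,5] S\N   <B
    [2,3] "some" : NP\N
    [3,5] S\NP   >
      [3,4] "heard" : (S\NP)/S
      [4,5] "cat" : S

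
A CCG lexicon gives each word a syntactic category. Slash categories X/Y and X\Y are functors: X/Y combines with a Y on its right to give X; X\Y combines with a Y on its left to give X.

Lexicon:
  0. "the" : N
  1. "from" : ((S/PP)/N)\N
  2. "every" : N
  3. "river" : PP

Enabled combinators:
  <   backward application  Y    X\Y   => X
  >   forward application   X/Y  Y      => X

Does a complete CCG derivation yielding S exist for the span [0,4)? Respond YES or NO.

[0,4] S   >
  [0,3] S/PP   >
    [0,2] (S/PP)/N   <
      [0,1] "the" : N
      [1,2] "from" : ((S/PP)/N)\N
    [2,3] "every" : N
  [3,4] "river" : PP

YES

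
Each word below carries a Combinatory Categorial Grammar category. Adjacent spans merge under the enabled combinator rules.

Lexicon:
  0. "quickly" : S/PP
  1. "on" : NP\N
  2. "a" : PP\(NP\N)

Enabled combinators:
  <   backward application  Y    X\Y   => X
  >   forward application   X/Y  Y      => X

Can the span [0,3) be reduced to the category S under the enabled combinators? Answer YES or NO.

[0,3] S   >
  [0,1] "quickly" : S/PP
  [1,3] PP   <
    [1,2] "on" : NP\N
    [2,3] "a" : PP\(NP\N)

YES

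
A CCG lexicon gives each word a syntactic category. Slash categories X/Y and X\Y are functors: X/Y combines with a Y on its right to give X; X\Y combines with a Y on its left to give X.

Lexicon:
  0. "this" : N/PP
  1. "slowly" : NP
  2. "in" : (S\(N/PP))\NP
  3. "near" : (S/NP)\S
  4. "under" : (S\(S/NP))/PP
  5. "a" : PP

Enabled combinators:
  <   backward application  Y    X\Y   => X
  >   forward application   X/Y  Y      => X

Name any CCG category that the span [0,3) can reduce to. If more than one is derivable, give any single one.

S

[0,6] S   <
  [0,4] S/NP   <
    [0,3] S   <
      [0,1] "this" : N/PP
      [1,3] S\(N/PP)   <
        [1,2] "slowly" : NP
        [2,3] "in" : (S\(N/PP))\NP
    [3,4] "near" : (S/NP)\S
  [4,6] S\(S/NP)   >
    [4,5] "under" : (S\(S/NP))/PP
    [5,6] "a" : PP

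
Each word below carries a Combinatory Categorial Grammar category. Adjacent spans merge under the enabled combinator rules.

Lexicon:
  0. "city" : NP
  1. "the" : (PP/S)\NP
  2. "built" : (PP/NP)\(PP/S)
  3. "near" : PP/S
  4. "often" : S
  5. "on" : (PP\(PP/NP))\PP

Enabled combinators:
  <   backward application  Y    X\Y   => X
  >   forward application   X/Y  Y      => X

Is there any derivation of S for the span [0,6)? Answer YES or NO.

NO

NP (PP/S)\NP (PP/NP)\(PP/S) PP/S S (PP\(PP/NP))\PP
CKY chart[0,6] = {PP}; S ∉ chart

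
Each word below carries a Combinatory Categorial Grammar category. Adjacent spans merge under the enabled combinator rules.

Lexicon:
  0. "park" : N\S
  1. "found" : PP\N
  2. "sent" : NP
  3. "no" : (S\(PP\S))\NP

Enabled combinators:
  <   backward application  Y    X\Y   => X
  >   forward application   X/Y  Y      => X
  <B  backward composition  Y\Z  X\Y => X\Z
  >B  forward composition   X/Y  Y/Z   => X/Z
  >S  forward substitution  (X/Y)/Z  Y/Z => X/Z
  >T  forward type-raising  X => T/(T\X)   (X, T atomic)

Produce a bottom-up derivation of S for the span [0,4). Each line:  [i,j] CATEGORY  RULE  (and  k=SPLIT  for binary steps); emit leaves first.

[0,4] S   <
  [0,2] PP\S   <B
    [0,1] "park" : N\S
    [1,2] "found" : PP\N
  [2,4] S\(PP\S)   <
    [2,3] "sent" : NP
    [3,4] "no" : (S\(PP\S))\NP

[0,1] N\S  lex  "park"
[1,2] PP\N  lex  "found"
[0,2] PP\S  <B  k=1
[2,3] NP  lex  "sent"
[3,4] (S\(PP\S))\NP  lex  "no"
[2,4] S\(PP\S)  <  k=3
[0,4] S  <  k=2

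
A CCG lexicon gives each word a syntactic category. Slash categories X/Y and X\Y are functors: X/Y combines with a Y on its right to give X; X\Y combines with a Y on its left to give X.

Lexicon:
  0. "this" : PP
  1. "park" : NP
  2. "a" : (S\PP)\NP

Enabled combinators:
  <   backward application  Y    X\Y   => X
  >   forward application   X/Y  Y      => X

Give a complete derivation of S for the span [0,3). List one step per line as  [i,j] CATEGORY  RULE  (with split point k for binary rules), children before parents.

[0,1] PP  lex  "this"
[1,2] NP  lex  "park"
[2,3] (S\PP)\NP  lex  "a"
[1,3] S\PP  <  k=2
[0,3] S  <  k=1

[0,3] S   <
  [0,1] "this" : PP
  [1,3] S\PP   <
    [1,2] "park" : NP
    [2,3] "a" : (S\PP)\NP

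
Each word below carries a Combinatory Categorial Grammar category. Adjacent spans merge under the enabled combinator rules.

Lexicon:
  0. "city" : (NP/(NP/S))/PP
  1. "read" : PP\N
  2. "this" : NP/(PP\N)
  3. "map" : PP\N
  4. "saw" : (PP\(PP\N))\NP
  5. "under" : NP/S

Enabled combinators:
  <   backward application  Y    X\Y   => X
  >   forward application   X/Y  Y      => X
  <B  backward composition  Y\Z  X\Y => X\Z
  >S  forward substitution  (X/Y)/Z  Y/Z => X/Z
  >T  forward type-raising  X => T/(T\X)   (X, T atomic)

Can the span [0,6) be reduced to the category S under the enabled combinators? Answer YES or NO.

(NP/(NP/S))/PP PP\N NP/(PP\N) PP\N (PP\(PP\N))\NP NP/S
CKY chart[0,6] = {N/(N\NP), NP, NP/(NP\NP), PP/(PP\NP), S/(S\NP)}; S ∉ chart

NO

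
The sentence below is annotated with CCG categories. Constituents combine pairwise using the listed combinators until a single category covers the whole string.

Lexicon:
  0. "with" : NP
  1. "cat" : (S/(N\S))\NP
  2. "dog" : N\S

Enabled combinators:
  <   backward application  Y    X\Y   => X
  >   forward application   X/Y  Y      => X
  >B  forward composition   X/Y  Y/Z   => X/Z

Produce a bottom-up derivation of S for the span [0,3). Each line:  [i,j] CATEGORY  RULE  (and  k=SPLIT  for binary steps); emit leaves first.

[0,3] S   >
  [0,2] S/(N\S)   <
    [0,1] "with" : NP
    [1,2] "cat" : (S/(N\S))\NP
  [2,3] "dog" : N\S

[0,1] NP  lex  "with"
[1,2] (S/(N\S))\NP  lex  "cat"
[0,2] S/(N\S)  <  k=1
[2,3] N\S  lex  "dog"
[0,3] S  >  k=2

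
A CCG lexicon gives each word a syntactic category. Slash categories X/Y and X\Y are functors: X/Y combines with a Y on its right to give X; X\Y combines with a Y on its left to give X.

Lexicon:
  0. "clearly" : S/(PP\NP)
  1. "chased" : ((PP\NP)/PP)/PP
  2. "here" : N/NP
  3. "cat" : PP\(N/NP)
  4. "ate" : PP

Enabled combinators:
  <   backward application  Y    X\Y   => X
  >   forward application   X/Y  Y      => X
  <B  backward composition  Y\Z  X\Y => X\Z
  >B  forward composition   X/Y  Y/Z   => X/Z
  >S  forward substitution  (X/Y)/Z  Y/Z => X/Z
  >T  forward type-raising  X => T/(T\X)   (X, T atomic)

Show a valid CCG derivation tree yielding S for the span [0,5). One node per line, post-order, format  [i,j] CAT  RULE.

[0,5] S   >
  [0,1] "clearly" : S/(PP\NP)
  [1,5] PP\NP   >
    [1,4] (PP\NP)/PP   >
      [1,2] "chased" : ((PP\NP)/PP)/PP
      [2,4] PP   <
        [2,3] "here" : N/NP
        [3,4] "cat" : PP\(N/NP)
    [4,5] "ate" : PP

[0,1] S/(PP\NP)  lex  "clearly"
[1,2] ((PP\NP)/PP)/PP  lex  "chased"
[2,3] N/NP  lex  "here"
[3,4] PP\(N/NP)  lex  "cat"
[2,4] PP  <  k=3
[1,4] (PP\NP)/PP  >  k=2
[4,5] PP  lex  "ate"
[1,5] PP\NP  >  k=4
[0,5] S  >  k=1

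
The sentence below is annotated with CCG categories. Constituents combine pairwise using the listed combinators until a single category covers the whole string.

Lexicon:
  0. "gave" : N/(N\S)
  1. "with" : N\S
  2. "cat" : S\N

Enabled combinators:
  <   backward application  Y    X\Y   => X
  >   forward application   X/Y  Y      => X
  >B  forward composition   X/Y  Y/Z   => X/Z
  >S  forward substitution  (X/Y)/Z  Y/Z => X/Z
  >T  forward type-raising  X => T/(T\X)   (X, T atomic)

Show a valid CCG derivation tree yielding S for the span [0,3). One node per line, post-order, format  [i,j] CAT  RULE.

[0,1] N/(N\S)  lex  "gave"
[1,2] N\S  lex  "with"
[0,2] N  >  k=1
[2,3] S\N  lex  "cat"
[0,3] S  <  k=2

[0,3] S   <
  [0,2] N   >
    [0,1] "gave" : N/(N\S)
    [1,2] "with" : N\S
  [2,3] "cat" : S\N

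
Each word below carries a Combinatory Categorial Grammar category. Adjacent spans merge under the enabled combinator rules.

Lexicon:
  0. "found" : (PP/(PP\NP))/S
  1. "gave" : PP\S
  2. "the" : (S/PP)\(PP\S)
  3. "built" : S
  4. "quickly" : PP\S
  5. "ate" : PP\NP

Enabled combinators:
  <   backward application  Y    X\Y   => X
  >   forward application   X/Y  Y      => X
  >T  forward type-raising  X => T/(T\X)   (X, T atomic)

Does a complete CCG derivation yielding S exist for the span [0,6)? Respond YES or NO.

NO

(PP/(PP\NP))/S PP\S (S/PP)\(PP\S) S PP\S PP\NP
CKY chart[0,6] = {N/(N\PP), NP/(NP\PP), PP, PP/(PP\PP), S/(S\PP)}; S ∉ chart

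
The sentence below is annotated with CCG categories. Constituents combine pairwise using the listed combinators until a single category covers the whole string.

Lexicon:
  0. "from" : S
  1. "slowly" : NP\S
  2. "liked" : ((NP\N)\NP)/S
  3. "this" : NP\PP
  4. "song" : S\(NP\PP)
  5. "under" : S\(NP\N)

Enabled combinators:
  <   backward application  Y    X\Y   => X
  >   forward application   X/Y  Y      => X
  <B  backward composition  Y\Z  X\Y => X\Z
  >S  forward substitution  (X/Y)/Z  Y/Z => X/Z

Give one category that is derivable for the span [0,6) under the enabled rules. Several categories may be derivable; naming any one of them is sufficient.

S

[0,6] S   <
  [0,2] NP   <
    [0,1] "from" : S
    [1,2] "slowly" : NP\S
  [2,6] S\NP   <B
    [2,5] (NP\N)\NP   >
      [2,3] "liked" : ((NP\N)\NP)/S
      [3,5] S   <
        [3,4] "this" : NP\PP
        [4,5] "song" : S\(NP\PP)
    [5,6] "under" : S\(NP\N)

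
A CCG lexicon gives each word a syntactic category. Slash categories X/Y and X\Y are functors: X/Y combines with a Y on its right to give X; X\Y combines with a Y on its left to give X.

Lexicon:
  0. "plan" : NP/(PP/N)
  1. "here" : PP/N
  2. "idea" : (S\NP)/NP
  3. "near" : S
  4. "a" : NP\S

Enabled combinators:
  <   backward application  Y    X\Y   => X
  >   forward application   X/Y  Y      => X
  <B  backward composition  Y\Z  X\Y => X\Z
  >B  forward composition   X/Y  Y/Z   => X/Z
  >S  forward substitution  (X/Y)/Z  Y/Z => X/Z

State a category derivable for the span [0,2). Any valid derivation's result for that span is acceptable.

NP

[0,5] S   <
  [0,2] NP   >
    [0,1] "plan" : NP/(PP/N)
    [1,2] "here" : PP/N
  [2,5] S\NP   >
    [2,3] "idea" : (S\NP)/NP
    [3,5] NP   <
      [3,4] "near" : S
      [4,5] "a" : NP\S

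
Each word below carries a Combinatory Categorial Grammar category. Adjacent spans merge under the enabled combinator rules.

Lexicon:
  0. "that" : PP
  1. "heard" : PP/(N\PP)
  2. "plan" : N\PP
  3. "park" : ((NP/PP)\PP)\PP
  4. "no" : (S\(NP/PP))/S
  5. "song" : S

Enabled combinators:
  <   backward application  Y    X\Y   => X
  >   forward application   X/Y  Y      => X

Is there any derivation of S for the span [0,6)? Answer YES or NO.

[0,6] S   <
  [0,4] NP/PP   <
    [0,1] "that" : PP
    [1,4] (NP/PP)\PP   <
      [1,3] PP   >
        [1,2] "heard" : PP/(N\PP)
        [2,3] "plan" : N\PP
      [3,4] "park" : ((NP/PP)\PP)\PP
  [4,6] S\(NP/PP)   >
    [4,5] "no" : (S\(NP/PP))/S
    [5,6] "song" : S

YES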